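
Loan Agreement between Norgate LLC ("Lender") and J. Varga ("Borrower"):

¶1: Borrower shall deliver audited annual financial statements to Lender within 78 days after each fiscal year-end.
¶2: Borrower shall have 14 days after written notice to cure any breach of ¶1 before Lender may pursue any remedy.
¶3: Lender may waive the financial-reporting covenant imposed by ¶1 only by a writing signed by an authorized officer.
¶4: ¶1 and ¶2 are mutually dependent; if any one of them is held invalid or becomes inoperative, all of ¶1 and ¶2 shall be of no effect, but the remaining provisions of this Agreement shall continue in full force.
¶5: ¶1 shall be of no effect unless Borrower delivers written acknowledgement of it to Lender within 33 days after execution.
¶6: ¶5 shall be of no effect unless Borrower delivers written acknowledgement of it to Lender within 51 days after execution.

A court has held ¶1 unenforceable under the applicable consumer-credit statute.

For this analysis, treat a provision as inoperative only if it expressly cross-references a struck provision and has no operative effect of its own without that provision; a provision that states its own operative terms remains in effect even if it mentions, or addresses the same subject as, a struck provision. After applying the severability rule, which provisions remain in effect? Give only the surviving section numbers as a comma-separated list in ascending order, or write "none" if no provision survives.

¶1 is struck. ¶2 operates only by reference to ¶1, so it falls with ¶1. ¶3 merely fixes the waiver condition for ¶1; with ¶1 gone it has nothing to operate on and falls away. ¶5 has no operative effect of its own apart from ¶1 and is therefore inoperative. The only function of ¶6 is the acknowledgement condition for ¶5, so it cannot stand once ¶5 is removed. ¶4 declares ¶1 and ¶2 mutually dependent; since one of them has fallen, all of them are of no effect. The remainder continues in force under ¶4. Only ¶4 remains in effect.

4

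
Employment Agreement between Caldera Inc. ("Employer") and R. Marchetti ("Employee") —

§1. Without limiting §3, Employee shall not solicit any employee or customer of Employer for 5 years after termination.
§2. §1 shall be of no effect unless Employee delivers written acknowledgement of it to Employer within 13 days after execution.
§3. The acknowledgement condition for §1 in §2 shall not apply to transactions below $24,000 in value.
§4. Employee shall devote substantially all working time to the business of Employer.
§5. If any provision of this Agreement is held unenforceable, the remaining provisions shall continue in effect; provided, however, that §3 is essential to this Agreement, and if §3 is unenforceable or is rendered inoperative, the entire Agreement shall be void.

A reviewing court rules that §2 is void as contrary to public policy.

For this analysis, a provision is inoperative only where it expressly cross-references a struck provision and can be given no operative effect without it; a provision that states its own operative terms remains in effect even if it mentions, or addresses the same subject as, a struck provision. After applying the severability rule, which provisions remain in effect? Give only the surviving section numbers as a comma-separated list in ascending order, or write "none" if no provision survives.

§2 is struck. The whole of §3 is the carve-out from the acknowledgement condition for §1, defined by reference to §2, so §3 cannot stand once §2 is removed. §5 makes §3 an essential term, and §3 has been rendered inoperative by the cascade; under §5, the entire Agreement is therefore void. No provision of the Agreement survives.

none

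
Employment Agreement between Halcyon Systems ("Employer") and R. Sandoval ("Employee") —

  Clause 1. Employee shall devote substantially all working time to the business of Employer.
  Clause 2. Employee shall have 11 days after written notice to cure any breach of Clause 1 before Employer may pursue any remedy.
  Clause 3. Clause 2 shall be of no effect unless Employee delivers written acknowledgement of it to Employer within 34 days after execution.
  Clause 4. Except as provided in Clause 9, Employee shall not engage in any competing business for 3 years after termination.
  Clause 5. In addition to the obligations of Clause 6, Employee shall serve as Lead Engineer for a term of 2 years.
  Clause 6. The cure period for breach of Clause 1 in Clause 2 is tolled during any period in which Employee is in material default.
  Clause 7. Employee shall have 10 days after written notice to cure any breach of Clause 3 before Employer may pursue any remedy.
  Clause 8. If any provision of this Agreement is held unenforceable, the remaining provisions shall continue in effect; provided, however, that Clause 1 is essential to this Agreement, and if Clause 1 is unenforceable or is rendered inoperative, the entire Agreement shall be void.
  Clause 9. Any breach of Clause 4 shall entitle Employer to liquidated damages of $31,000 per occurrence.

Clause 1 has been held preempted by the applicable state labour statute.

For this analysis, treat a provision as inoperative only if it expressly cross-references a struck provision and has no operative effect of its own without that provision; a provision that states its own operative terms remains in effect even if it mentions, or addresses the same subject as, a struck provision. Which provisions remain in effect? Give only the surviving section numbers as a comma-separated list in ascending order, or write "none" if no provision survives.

Clause 1 is struck. Clause 2 operates only by reference to Clause 1, so it falls with Clause 1. Clause 3 operates only by reference to Clause 2, so it falls with Clause 2. Clause 6 operates only by reference to Clause 2, so it falls with Clause 2. Clause 7 has no operative effect of its own apart from Clause 3 and is therefore inoperative. Clause 8 makes Clause 1 an essential term, and Clause 1 is the provision held invalid; under Clause 8, the entire Agreement is therefore void. No provision of the Agreement survives.

none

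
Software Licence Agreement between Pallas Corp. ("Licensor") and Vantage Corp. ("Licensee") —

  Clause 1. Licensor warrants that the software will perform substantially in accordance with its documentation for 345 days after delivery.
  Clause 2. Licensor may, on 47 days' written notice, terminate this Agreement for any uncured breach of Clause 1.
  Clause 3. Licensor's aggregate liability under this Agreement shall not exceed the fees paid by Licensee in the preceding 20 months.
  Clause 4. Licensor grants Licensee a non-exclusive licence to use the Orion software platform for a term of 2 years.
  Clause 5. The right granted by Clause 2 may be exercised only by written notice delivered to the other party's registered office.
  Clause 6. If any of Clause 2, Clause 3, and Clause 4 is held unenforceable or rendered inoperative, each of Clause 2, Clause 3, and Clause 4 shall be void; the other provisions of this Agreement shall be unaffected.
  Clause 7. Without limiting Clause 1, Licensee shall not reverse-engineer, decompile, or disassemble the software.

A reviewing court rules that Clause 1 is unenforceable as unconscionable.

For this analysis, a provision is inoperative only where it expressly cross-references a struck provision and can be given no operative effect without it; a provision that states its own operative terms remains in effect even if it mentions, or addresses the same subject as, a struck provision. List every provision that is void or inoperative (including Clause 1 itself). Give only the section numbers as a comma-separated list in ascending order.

Clause 1 is struck. Clause 2 has no operative effect of its own apart from Clause 1 and is therefore inoperative. Clause 5 merely fixes the notice requirement for Clause 2; with Clause 2 gone it has nothing to operate on and falls away. Although Clause 7 refers to Clause 1, its operative terms do not depend on Clause 1, so it remains in effect. Clause 6 declares Clause 2, Clause 3, and Clause 4 mutually dependent; since one of them has fallen, all of them are of no effect. That brings down Clause 3 and Clause 4 as well. The remainder continues in force under Clause 6. The provisions still in force are Clause 6 and Clause 7.

1, 2, 3, 4, 5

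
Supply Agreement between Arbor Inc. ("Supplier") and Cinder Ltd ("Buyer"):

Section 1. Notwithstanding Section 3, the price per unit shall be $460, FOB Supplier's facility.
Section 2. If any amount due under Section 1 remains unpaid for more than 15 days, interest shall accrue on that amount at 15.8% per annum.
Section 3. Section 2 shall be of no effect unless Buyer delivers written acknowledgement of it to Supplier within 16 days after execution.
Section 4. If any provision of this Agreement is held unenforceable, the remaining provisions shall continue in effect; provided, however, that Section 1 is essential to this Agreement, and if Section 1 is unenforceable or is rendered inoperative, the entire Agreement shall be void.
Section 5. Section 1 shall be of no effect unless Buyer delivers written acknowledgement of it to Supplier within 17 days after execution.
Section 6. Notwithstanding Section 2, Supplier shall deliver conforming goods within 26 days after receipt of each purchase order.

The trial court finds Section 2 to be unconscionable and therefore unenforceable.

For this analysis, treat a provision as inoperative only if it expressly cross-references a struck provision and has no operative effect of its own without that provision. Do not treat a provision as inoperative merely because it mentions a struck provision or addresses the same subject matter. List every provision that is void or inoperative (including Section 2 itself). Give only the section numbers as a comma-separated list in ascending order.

Section 2 is struck. Section 3 operates only by reference to Section 2, so it falls with Section 2. Although Section 1 refers to Section 3, its operative terms do not depend on Section 3, so it remains in effect. Section 6 mentions Section 2 but its own obligation stands independently of Section 2, so Section 6 is not affected. Section 4 makes Section 1 an essential term, but Section 1 is unaffected, so the severability proviso in Section 4 preserves the remaining provisions. Section 1, Section 4, Section 5, and Section 6 remain in effect.

2, 3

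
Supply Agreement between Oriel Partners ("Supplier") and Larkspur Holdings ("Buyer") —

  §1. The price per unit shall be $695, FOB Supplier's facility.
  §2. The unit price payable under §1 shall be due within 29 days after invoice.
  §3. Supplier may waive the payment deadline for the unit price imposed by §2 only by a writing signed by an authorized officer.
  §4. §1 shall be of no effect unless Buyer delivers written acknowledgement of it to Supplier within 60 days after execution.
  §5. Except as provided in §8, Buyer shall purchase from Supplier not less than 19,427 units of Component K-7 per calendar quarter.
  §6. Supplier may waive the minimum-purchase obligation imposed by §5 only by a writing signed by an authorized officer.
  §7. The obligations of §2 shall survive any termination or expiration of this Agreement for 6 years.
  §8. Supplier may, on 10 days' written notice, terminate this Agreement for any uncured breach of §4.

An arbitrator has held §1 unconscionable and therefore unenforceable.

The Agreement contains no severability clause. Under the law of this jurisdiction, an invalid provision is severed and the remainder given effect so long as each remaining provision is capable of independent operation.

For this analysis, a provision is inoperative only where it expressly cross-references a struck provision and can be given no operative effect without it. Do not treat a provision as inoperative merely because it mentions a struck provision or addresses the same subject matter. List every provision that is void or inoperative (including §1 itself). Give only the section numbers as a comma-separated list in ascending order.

§1 is struck. §2 has no operative effect of its own apart from §1 and is therefore inoperative. The only function of §4 is the acknowledgement condition for §1, so it cannot stand once §1 is removed. §3 merely fixes the waiver condition for §2; with §2 gone it has nothing to operate on and falls away. §7 operates only by reference to §2, so it falls with §2. §8 operates only by reference to §4, so it falls with §4. Although §5 refers to §8, its operative terms do not depend on §8, so it remains in effect. With no severability clause, the stated default rule severs what cannot stand and enforces each remaining provision that can operate on its own. §5 and §6 remain in effect.

1, 2, 3, 4, 7, 8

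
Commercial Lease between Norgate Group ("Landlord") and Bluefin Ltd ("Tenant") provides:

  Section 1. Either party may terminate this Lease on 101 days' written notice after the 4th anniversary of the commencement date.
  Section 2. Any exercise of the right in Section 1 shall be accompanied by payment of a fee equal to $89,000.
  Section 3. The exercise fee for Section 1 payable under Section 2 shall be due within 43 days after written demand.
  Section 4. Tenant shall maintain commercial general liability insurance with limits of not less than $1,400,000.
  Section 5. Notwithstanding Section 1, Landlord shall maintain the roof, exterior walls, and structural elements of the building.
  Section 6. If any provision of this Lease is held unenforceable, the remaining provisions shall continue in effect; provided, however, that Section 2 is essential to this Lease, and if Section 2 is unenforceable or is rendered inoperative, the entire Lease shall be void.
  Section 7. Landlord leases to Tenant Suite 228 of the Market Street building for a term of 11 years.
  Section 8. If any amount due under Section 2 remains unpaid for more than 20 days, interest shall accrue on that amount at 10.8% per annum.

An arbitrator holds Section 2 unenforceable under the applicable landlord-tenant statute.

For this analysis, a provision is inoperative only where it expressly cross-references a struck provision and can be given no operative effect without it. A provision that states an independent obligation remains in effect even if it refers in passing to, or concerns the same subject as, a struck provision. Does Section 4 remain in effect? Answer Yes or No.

Section 2 is struck. Section 3 operates only by reference to Section 2, so it falls with Section 2. Section 8 operates only by reference to Section 2, so it falls with Section 2. Section 6 makes Section 2 an essential term, and Section 2 is the provision held invalid; under Section 6, the entire Lease is therefore void. No provision of the Lease survives. Section 4 is among the inoperative provisions, so the answer is no.

No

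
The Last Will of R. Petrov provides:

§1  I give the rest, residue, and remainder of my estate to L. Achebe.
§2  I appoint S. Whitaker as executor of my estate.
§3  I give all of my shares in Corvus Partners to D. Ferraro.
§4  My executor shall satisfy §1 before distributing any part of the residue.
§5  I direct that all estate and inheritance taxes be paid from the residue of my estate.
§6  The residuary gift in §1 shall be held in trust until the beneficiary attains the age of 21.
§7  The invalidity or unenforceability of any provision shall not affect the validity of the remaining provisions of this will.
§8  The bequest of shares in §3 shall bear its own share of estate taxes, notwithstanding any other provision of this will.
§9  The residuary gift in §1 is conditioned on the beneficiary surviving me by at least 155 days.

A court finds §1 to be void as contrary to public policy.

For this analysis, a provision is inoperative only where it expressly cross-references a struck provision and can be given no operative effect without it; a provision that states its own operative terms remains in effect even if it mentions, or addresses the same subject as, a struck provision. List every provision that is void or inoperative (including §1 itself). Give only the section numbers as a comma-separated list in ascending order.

§1 is struck. §4 has no operative effect of its own apart from §1 and is therefore inoperative. The only function of §6 is the trust for §1, so it cannot stand once §1 is removed. The only function of §9 is the survivorship condition on §1, so it cannot stand once §1 is removed. Under the severability clause in §7, the remaining provisions continue in force. The provisions still in force are §2, §3, §5, §7, and §8.

1, 4, 6, 9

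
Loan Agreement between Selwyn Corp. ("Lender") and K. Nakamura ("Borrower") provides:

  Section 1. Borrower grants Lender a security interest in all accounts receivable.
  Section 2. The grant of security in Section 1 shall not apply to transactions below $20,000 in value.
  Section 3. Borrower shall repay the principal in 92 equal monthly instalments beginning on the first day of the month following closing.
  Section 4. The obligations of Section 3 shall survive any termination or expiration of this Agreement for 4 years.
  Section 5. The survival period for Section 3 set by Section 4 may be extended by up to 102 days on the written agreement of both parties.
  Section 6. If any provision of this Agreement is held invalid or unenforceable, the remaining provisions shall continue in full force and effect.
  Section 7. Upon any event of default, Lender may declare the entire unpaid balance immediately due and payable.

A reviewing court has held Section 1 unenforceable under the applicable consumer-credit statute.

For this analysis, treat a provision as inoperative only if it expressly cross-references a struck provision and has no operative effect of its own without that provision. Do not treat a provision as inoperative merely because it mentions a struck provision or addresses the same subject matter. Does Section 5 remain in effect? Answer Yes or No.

Section 1 is struck. The whole of Section 2 is the carve-out from the grant of security, defined by reference to Section 1, so Section 2 cannot stand once Section 1 is removed. Under the severability clause in Section 6, the remaining provisions continue in force. Section 3, Section 4, Section 5, Section 6, and Section 7 remain in effect. Section 5 is among the surviving provisions, so the answer is yes.

Yes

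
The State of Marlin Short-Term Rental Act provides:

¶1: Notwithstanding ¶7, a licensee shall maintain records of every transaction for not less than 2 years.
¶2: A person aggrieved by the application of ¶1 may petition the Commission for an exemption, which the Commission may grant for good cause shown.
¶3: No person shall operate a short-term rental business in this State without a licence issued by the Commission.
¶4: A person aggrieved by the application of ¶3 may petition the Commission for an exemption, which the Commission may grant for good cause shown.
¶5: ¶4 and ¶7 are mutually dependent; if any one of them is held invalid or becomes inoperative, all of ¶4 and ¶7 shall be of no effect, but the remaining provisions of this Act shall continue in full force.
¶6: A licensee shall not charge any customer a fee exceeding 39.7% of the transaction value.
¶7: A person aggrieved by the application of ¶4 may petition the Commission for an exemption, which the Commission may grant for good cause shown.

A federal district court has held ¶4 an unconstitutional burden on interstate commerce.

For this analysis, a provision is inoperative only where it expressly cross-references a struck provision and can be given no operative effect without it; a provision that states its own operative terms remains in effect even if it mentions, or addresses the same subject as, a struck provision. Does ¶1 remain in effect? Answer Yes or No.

Yes

¶4 is struck. ¶7 has no operative effect of its own apart from ¶4 and is therefore inoperative. ¶1 mentions ¶7 but its own obligation stands independently of ¶7, so ¶1 is not affected. ¶5 declares ¶4 and ¶7 mutually dependent; since one of them has fallen, all of them are of no effect. The remainder continues in force under ¶5. The provisions still in force are ¶1, ¶2, ¶3, ¶5, and ¶6. ¶1 is among the surviving provisions, so the answer is yes.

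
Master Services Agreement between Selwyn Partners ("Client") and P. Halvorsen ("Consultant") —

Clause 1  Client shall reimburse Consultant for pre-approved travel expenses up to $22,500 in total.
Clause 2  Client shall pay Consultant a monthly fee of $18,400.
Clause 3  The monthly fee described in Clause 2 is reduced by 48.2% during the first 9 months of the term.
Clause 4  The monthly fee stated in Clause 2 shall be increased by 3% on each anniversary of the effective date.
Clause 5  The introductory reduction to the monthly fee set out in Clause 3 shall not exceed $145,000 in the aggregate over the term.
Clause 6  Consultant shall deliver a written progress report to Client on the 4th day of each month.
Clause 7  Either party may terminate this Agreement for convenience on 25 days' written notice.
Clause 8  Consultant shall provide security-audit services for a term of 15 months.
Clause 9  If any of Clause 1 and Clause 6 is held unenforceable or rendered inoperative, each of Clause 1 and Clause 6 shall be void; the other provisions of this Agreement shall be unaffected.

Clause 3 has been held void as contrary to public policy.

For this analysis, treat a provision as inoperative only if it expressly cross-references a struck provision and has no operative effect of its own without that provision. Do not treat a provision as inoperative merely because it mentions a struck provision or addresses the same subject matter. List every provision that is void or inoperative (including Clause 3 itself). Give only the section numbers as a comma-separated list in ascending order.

3, 5

Clause 3 is struck. Clause 5 operates only by reference to Clause 3, so it falls with Clause 3. Clause 9 ties Clause 1 and Clause 6 together, but none of those is affected here; the remaining provisions continue in force under Clause 9. The provisions still in force are Clause 1, Clause 2, Clause 4, Clause 6, Clause 7, Clause 8, and Clause 9.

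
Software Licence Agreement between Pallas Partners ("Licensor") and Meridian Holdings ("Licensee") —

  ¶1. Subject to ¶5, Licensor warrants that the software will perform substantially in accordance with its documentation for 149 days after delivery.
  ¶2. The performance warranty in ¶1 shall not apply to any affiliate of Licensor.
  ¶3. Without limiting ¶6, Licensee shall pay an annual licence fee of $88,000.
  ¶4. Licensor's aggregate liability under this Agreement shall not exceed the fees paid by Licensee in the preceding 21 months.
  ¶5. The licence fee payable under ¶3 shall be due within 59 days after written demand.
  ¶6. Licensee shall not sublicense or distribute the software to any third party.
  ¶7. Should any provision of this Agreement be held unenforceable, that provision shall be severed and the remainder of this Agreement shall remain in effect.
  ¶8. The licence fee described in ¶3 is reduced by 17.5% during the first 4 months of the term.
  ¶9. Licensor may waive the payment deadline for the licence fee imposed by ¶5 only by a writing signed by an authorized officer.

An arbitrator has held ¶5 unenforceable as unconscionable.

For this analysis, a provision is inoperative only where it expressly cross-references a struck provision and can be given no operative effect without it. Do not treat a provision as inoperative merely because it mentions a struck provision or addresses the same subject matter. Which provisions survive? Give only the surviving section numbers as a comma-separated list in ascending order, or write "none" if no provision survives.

¶5 is struck. ¶9 merely fixes the waiver condition for ¶5; with ¶5 gone it has nothing to operate on and falls away. Although ¶1 refers to ¶5, its operative terms do not depend on ¶5, so it remains in effect. ¶7 is a severability clause and preserves every provision that can still be given independent effect. The provisions still in force are ¶1, ¶2, ¶3, ¶4, ¶6, ¶7, and ¶8.

1, 2, 3, 4, 6, 7, 8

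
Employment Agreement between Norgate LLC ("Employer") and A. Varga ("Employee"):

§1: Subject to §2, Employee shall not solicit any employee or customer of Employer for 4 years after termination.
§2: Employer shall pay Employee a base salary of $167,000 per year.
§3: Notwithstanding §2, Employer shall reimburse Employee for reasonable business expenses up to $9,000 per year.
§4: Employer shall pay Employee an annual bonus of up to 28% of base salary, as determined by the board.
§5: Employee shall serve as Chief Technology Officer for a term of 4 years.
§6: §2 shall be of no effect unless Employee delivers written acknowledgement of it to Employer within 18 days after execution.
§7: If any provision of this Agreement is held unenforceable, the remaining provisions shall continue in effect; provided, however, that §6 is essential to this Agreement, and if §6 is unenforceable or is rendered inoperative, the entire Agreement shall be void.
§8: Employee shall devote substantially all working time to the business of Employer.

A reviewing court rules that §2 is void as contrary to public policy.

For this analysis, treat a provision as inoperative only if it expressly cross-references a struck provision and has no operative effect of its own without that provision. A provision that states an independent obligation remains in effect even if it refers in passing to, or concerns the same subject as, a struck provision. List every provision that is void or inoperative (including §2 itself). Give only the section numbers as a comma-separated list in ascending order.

1, 2, 3, 4, 5, 6, 7, 8

§2 is struck. The only function of §6 is the acknowledgement condition for §2, so it cannot stand once §2 is removed. §7 makes §6 an essential term, and §6 has been rendered inoperative by the cascade; under §7, the entire Agreement is therefore void. No provision of the Agreement survives.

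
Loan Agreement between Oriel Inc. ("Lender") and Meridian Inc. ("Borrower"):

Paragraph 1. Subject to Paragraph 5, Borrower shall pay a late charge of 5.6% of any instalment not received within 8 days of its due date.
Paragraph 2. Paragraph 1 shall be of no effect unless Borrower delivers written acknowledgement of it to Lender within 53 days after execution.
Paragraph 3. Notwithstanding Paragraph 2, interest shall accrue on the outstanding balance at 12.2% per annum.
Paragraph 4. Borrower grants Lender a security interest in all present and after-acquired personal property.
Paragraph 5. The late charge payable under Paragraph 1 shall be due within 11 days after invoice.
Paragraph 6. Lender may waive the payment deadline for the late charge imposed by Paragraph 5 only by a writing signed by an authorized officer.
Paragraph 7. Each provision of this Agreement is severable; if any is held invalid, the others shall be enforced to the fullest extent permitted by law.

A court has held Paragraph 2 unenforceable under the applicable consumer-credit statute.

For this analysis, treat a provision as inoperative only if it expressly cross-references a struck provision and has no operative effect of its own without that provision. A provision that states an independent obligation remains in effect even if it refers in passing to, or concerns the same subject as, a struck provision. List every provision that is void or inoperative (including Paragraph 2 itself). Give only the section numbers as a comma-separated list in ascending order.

Paragraph 2 is struck. Paragraph 3 mentions Paragraph 2 but its own obligation stands independently of Paragraph 2, so Paragraph 3 is not affected. Nothing else in the Agreement is defined by reference to Paragraph 2. Paragraph 7 is a severability clause and preserves every provision that can still be given independent effect. That leaves Paragraph 1, Paragraph 3, Paragraph 4, Paragraph 5, Paragraph 6, and Paragraph 7 in effect.

2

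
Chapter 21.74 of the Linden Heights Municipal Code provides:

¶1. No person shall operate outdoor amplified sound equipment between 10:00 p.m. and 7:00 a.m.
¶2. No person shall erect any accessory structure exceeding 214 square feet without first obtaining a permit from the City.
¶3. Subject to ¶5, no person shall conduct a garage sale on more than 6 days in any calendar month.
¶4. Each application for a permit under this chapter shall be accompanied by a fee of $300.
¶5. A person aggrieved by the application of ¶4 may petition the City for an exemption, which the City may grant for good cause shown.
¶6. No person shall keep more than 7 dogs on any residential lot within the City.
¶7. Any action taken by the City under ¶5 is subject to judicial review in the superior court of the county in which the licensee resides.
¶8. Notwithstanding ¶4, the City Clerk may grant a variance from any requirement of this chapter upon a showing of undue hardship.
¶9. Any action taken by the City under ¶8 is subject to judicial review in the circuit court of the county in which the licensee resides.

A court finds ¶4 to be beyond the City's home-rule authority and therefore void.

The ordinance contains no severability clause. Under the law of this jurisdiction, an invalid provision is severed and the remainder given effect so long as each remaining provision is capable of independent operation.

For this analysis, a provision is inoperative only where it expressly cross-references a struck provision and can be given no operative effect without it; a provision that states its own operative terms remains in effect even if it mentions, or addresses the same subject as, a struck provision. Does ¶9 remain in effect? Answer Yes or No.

¶4 is struck. ¶5 has no operative effect of its own apart from ¶4 and is therefore inoperative. The only function of ¶7 is the judicial-review right for ¶5, so it cannot stand once ¶5 is removed. Although ¶3 refers to ¶5, its operative terms do not depend on ¶5, so it remains in effect. Although ¶8 refers to ¶4, its operative terms do not depend on ¶4, so it remains in effect. With no severability clause, the stated default rule severs what cannot stand and enforces each remaining provision that can operate on its own. The provisions still in force are ¶1, ¶2, ¶3, ¶6, ¶8, and ¶9. ¶9 is among the surviving provisions, so the answer is yes.

Yes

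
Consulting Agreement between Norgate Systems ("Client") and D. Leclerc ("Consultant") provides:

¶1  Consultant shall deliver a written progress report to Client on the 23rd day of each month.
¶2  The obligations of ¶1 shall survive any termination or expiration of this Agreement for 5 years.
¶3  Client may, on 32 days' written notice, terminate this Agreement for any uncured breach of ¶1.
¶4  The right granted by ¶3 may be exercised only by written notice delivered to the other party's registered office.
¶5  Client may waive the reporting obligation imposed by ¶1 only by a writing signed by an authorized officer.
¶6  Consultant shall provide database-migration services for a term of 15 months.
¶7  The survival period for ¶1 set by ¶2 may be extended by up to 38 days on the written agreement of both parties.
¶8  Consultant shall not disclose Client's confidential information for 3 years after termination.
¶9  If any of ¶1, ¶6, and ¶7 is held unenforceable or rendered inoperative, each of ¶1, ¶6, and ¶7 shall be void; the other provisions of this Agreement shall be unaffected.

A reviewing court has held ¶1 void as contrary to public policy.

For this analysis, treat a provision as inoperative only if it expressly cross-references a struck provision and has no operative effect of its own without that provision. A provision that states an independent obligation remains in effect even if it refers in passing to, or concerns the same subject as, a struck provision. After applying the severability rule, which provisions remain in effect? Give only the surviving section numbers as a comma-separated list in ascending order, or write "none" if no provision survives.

¶1 is struck. ¶2 operates only by reference to ¶1, so it falls with ¶1. ¶3 has no operative effect of its own apart from ¶1 and is therefore inoperative. ¶5 operates only by reference to ¶1, so it falls with ¶1. The only function of ¶4 is the notice requirement for ¶3, so it cannot stand once ¶3 is removed. The whole of ¶7 is the extension of the survival period for ¶1, defined by reference to ¶2, so ¶7 cannot stand once ¶2 is removed. ¶9 declares ¶1, ¶6, and ¶7 mutually dependent; since one of them has fallen, all of them are of no effect. That brings down ¶6 as well. The remainder continues in force under ¶9. ¶8 and ¶9 remain in effect.

8, 9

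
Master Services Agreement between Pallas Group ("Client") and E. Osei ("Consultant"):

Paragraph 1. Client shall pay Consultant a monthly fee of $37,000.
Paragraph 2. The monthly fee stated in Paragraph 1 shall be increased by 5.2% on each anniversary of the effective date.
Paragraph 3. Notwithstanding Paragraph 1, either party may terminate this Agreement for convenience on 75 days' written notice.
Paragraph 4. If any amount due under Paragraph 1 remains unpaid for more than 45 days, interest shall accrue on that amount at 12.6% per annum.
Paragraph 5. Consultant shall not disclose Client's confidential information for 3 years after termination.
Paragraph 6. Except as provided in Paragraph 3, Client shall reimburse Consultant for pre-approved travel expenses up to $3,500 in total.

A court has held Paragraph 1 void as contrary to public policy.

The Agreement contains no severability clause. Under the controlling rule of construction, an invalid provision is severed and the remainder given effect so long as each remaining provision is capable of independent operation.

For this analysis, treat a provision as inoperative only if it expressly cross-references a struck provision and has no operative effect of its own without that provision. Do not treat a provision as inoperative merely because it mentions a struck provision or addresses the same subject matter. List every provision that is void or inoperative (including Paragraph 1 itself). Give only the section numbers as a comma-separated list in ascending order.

1, 2, 4

Paragraph 1 is struck. Paragraph 2 has no operative effect of its own apart from Paragraph 1 and is therefore inoperative. The whole of Paragraph 4 is the default interest on the monthly fee, defined by reference to Paragraph 1, so Paragraph 4 cannot stand once Paragraph 1 is removed. Paragraph 3 mentions Paragraph 1 but its own obligation stands independently of Paragraph 1, so Paragraph 3 is not affected. With no severability clause, the stated default rule severs what cannot stand and enforces each remaining provision that can operate on its own. That leaves Paragraph 3, Paragraph 5, and Paragraph 6 in effect.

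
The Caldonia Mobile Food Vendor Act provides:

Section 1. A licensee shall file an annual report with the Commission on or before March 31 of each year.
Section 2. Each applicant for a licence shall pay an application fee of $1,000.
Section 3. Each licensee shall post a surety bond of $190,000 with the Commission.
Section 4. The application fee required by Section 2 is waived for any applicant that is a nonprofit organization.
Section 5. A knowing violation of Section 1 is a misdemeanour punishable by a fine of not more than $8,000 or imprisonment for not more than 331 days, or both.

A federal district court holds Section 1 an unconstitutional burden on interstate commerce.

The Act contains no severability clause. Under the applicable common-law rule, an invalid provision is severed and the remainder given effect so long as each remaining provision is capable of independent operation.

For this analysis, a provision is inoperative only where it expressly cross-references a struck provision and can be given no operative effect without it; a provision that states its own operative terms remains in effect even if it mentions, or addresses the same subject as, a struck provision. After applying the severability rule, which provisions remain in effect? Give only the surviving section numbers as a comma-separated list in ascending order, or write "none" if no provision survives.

2, 3, 4

Section 1 is struck. The only function of Section 5 is the criminal penalty for violating Section 1, so it cannot stand once Section 1 is removed. With no severability clause, the stated default rule severs what cannot stand and enforces each remaining provision that can operate on its own. That leaves Section 2, Section 3, and Section 4 in effect.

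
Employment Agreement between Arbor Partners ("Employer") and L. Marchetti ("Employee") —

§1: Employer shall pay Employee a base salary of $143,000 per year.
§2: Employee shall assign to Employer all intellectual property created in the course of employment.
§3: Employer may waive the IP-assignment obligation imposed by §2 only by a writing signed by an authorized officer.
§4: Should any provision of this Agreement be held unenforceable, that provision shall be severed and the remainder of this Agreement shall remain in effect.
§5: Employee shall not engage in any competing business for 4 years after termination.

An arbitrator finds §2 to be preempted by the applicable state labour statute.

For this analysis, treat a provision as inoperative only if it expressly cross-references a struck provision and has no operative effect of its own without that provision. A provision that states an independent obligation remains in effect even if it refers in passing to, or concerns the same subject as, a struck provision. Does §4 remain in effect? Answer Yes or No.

Yes

§2 is struck. §3 operates only by reference to §2, so it falls with §2. Under the severability clause in §4, the remaining provisions continue in force. The provisions still in force are §1, §4, and §5. §4 is among the surviving provisions, so the answer is yes.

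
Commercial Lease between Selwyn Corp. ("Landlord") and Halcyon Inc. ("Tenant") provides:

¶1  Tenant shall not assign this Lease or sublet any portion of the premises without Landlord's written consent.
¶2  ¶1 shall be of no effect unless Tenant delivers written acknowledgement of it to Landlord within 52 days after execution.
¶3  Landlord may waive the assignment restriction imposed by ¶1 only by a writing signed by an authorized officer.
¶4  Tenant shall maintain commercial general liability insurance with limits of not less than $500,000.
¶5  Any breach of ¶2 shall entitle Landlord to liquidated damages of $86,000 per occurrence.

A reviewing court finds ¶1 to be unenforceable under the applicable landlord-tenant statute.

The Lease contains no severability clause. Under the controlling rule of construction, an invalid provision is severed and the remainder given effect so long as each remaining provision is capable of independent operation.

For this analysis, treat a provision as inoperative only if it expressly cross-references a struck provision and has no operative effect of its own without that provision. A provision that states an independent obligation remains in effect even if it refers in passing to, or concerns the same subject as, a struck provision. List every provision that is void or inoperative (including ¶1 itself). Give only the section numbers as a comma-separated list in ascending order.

1, 2, 3, 5

¶1 is struck. ¶2 has no operative effect of its own apart from ¶1 and is therefore inoperative. ¶3 merely fixes the waiver condition for ¶1; with ¶1 gone it has nothing to operate on and falls away. The whole of ¶5 is the liquidated-damages amount, defined by reference to ¶2, so ¶5 cannot stand once ¶2 is removed. Under the stated default rule, only provisions that cannot operate independently fall away; the rest are enforced. Only ¶4 remains in effect.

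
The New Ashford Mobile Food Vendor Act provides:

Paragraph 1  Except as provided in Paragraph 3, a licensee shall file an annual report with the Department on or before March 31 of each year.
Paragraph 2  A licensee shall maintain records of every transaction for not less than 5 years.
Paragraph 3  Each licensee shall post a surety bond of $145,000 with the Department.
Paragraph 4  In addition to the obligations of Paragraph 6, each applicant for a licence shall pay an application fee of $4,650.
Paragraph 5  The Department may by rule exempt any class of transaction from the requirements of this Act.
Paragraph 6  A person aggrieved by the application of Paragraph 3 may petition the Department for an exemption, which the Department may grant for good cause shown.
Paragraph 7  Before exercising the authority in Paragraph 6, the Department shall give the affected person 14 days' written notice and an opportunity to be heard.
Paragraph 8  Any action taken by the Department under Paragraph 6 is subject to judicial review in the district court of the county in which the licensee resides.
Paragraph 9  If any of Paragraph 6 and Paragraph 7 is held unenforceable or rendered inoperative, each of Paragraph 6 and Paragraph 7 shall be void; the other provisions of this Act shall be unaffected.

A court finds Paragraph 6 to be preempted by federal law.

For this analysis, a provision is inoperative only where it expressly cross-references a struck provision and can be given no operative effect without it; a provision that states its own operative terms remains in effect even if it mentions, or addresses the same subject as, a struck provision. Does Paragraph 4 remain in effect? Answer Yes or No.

Paragraph 6 is struck. Paragraph 7 merely fixes the notice-and-hearing requirement for Paragraph 6; with Paragraph 6 gone it has nothing to operate on and falls away. Paragraph 8 operates only by reference to Paragraph 6, so it falls with Paragraph 6. Although Paragraph 4 refers to Paragraph 6, its operative terms do not depend on Paragraph 6, so it remains in effect. Paragraph 9 declares Paragraph 6 and Paragraph 7 mutually dependent; since one of them has fallen, all of them are of no effect. The remainder continues in force under Paragraph 9. Paragraph 1, Paragraph 2, Paragraph 3, Paragraph 4, Paragraph 5, and Paragraph 9 remain in effect. Paragraph 4 is among the surviving provisions, so the answer is yes.

Yes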